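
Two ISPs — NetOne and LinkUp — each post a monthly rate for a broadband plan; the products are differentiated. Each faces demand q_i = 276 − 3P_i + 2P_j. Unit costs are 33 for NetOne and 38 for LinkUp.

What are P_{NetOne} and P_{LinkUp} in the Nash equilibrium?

NetOne's profit: π = (P_{NetOne} − 33)(276 − 3P_{NetOne} + 2P_{LinkUp}).
∂π/∂P_{NetOne} = 375 − 6P_{NetOne} + 2P_{LinkUp} = 0 ⇒ P_{NetOne} = 62.5 + (1/3)P_{LinkUp}.
Similarly P_{LinkUp} = 65 + (1/3)P_{NetOne}.
Substituting the second reaction function into the first: P_{NetOne} = 62.5 + (1/3)(65 + (1/3)P_{NetOne}), which gives (8/9)P_{NetOne} = 505/6 ⇒ P_{NetOne} = 94.6875.
Then P_{LinkUp} = 65 + (1/3)·94.6875 = 96.5625.

94.6875, 96.5625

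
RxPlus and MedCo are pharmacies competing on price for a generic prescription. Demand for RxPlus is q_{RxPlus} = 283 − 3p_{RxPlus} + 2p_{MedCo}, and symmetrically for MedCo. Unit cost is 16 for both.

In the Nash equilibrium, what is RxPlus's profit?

13366.6875

RxPlus's profit: π = (p_{RxPlus} − 16)(283 − 3p_{RxPlus} + 2p_{MedCo}).
∂π/∂p_{RxPlus} = 331 − 6p_{RxPlus} + 2p_{MedCo} = 0 ⇒ p_{RxPlus} = 331/6 + (1/3)p_{MedCo}.
The game is symmetric, so in equilibrium p_{MedCo} = p_{RxPlus}: the reaction function gives (2/3)p_{RxPlus} = 331/6, hence p_{RxPlus} = 82.75.
q_{RxPlus} = 283 − 3·82.75 + 2·82.75 = 200.25.
Profit = (82.75 − 16)·200.25 = 13366.6875.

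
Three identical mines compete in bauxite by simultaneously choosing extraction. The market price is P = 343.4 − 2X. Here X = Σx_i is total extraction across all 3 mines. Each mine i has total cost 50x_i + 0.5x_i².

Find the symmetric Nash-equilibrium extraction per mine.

32.6

A representative mine's profit is π_i = x_i(343.4 − 2X) − 50x_i − 0.5x_i², with X = x_i + Σ_{j≠i} x_j.
First-order condition: 293.4 − 5x_i − 2Σ_{j≠i} x_j = 0.
In a symmetric equilibrium every mine chooses the same x, so Σ_{j≠i} x_j = 2x. The condition becomes 293.4 − 9x = 0, giving x = 293.4/9 = 32.6.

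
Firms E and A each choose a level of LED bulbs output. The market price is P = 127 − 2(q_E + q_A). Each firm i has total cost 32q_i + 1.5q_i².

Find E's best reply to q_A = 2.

13

Firm E's profit: π = q_E(127 − 2(q_E + q_A)) − 32q_E − 1.5q_E².
∂π/∂q_E = 95 − 7q_E − 2q_A = 0, so q_E = 95/7 − (2/7)q_A.
At q_A = 2: q_E = 95/7 − (2/7)·2 = 13.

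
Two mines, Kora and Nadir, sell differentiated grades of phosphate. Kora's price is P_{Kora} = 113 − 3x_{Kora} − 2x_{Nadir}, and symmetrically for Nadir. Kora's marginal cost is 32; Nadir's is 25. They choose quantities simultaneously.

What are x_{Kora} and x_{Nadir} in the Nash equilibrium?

Mine Kora's profit: π = x_{Kora}(113 − 3x_{Kora} − 2x_{Nadir}) − 32x_{Kora}.
∂π/∂x_{Kora} = 81 − 6x_{Kora} − 2x_{Nadir} = 0 ⇒ x_{Kora} = 13.5 − (1/3)x_{Nadir}.
Similarly x_{Nadir} = 44/3 − (1/3)x_{Kora}.
Plugging x_{Nadir} into Kora's best response: x_{Kora} = 13.5 − (1/3)(44/3 − (1/3)x_{Kora}) ⇒ (8/9)x_{Kora} = 155/18, so x_{Kora} = 9.6875.
Then x_{Nadir} = 44/3 − (1/3)·9.6875 = 11.4375.

9.6875, 11.4375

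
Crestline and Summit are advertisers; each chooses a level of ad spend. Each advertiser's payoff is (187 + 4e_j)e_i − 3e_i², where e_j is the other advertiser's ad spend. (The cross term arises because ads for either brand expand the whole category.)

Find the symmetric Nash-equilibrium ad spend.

93.5

Crestline's payoff is (187 + 4e_S)e_C − 3e_C².
∂π/∂e_C = 187 + 4e_S − 6e_C = 0, so e_C = 187/6 + (2/3)e_S.
Setting e_C = e_S in the reaction function: e_C = 187/6 + (2/3)e_C, so e_C = (187/6) / (1/3) = 93.5.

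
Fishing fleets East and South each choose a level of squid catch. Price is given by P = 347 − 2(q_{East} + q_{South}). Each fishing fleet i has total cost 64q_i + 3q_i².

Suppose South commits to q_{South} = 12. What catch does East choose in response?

Fishing fleet East's profit: π = q_{East}(347 − 2(q_{East} + q_{South})) − 64q_{East} − 3q_{East}².
∂π/∂q_{East} = 283 − 10q_{East} − 2q_{South} = 0, so q_{East} = 28.3 − 0.2q_{South}.
At q_{South} = 12: q_{East} = 28.3 − 0.2·12 = 25.9.

25.9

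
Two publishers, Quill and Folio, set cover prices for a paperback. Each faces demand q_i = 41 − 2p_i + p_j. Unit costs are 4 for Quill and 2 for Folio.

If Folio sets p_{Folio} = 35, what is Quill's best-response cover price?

Quill's profit: π = (p_{Quill} − 4)(41 − 2p_{Quill} + p_{Folio}).
∂π/∂p_{Quill} = 49 − 4p_{Quill} + p_{Folio} = 0 ⇒ p_{Quill} = 12.25 + 0.25p_{Folio}.
At p_{Folio} = 35: p_{Quill} = 12.25 + 0.25·35 = 21.

21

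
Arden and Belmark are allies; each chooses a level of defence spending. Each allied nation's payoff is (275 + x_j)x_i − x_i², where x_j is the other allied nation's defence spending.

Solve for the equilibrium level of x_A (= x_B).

275

Arden's payoff is (275 + x_B)x_A − x_A².
∂π/∂x_A = 275 + x_B − 2x_A = 0, so x_A = 137.5 + 0.5x_B.
Setting x_A = x_B in the reaction function: x_A = 137.5 + 0.5x_A, so x_A = 137.5 / 0.5 = 275.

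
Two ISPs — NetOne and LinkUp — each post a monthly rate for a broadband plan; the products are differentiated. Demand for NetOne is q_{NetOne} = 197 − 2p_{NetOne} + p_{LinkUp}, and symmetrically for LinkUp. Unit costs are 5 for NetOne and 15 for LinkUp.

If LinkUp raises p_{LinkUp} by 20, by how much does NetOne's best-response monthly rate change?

NetOne's profit: π = (p_{NetOne} − 5)(197 − 2p_{NetOne} + p_{LinkUp}).
∂π/∂p_{NetOne} = 207 − 4p_{NetOne} + p_{LinkUp} = 0 ⇒ p_{NetOne} = 51.75 + 0.25p_{LinkUp}.
The reaction-function slope is 0.25, so a 20-unit rise in p_{LinkUp} moves p_{NetOne} by 0.25 × 20 = 5. NetOne's best response rises — the actions are strategic complements.

5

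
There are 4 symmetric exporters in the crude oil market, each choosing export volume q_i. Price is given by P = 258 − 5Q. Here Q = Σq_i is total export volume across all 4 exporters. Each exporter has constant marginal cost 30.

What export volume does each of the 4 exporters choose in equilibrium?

9.12

A representative exporter's profit is π_i = q_i(258 − 5Q) − 30q_i, with Q = q_i + Σ_{j≠i} q_j.
First-order condition: 228 − 10q_i − 5Σ_{j≠i} q_j = 0.
With identical exporters, set every q_j = q: then 228 − 10q − 15q = 0, i.e. q = 228/25 = 9.12.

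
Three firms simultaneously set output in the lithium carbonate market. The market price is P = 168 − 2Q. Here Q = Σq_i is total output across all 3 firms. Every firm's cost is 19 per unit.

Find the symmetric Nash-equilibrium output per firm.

18.625

A representative firm's profit is π_i = q_i(168 − 2Q) − 19q_i, with Q = q_i + Σ_{j≠i} q_j.
First-order condition: 149 − 4q_i − 2Σ_{j≠i} q_j = 0.
With identical firms, set every q_j = q: then 149 − 4q − 4q = 0, i.e. q = 149/8 = 18.625.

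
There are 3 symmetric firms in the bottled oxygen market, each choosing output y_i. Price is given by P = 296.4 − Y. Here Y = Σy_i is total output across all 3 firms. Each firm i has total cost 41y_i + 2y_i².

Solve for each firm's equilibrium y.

A representative firm's profit is π_i = y_i(296.4 − Y) − 41y_i − 2y_i², with Y = y_i + Σ_{j≠i} y_j.
First-order condition: 255.4 − 6y_i − Σ_{j≠i} y_j = 0.
With identical firms, set every y_j = y: then 255.4 − 6y − 2y = 0, i.e. y = 255.4/8 = 31.925.

31.925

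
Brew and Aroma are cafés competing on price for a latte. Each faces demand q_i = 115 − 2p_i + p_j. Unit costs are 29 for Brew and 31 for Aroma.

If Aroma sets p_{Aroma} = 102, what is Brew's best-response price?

68.75

Brew's profit: π = (p_{Brew} − 29)(115 − 2p_{Brew} + p_{Aroma}).
∂π/∂p_{Brew} = 173 − 4p_{Brew} + p_{Aroma} = 0 ⇒ p_{Brew} = 43.25 + 0.25p_{Aroma}.
At p_{Aroma} = 102: p_{Brew} = 43.25 + 0.25·102 = 68.75.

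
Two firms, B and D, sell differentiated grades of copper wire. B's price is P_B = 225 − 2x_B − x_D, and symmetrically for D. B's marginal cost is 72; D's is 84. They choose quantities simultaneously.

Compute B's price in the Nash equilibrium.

Firm B's profit: π = x_B(225 − 2x_B − x_D) − 72x_B.
∂π/∂x_B = 153 − 4x_B − x_D = 0 ⇒ x_B = 38.25 − 0.25x_D.
Similarly x_D = 35.25 − 0.25x_B.
Substituting the second reaction function into the first: x_B = 38.25 − 0.25(35.25 − 0.25x_B), which gives 0.9375x_B = 29.4375 ⇒ x_B = 31.4.
Then x_D = 35.25 − 0.25·31.4 = 27.4.
P_B = 225 − 2·31.4 − 27.4 = 134.8.

134.8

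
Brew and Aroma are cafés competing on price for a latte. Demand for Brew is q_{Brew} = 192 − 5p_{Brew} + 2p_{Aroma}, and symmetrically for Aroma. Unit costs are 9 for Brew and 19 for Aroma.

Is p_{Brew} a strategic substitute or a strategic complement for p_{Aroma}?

strategic complements

Brew's profit: π = (p_{Brew} − 9)(192 − 5p_{Brew} + 2p_{Aroma}).
∂π/∂p_{Brew} = 237 − 10p_{Brew} + 2p_{Aroma} = 0 ⇒ p_{Brew} = 23.7 + 0.2p_{Aroma}.
The best-response slope dp_{Brew}/dp_{Aroma} = 0.2 > 0: the reaction function is upward-sloping, so the choices are strategic complements.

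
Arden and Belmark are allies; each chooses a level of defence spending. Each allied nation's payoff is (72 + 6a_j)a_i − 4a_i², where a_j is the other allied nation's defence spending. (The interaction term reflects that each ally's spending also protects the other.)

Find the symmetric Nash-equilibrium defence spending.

Arden's payoff is (72 + 6a_B)a_A − 4a_A².
∂π/∂a_A = 72 + 6a_B − 8a_A = 0, so a_A = 9 + 0.75a_B.
By symmetry a_B = a_A; substituting into the reaction function, 0.25a_A = 9 and a_A = 36.

36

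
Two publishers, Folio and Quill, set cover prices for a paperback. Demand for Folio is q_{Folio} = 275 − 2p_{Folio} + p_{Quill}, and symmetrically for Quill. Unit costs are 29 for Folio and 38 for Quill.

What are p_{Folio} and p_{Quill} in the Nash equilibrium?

Folio's profit: π = (p_{Folio} − 29)(275 − 2p_{Folio} + p_{Quill}).
∂π/∂p_{Folio} = 333 − 4p_{Folio} + p_{Quill} = 0 ⇒ p_{Folio} = 83.25 + 0.25p_{Quill}.
Similarly p_{Quill} = 87.75 + 0.25p_{Folio}.
Solving the two reaction functions simultaneously: (1 − (0.25)(0.25))p_{Folio} = 83.25 + 0.25·87.75, so 0.9375p_{Folio} = 105.1875 and p_{Folio} = 112.2.
Then p_{Quill} = 87.75 + 0.25·112.2 = 115.8.

112.2, 115.8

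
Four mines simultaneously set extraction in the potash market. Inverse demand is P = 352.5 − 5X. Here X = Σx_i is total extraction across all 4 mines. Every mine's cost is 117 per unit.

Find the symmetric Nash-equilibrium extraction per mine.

A representative mine's profit is π_i = x_i(352.5 − 5X) − 117x_i, with X = x_i + Σ_{j≠i} x_j.
First-order condition: 235.5 − 10x_i − 5Σ_{j≠i} x_j = 0.
In a symmetric equilibrium every mine chooses the same x, so Σ_{j≠i} x_j = 3x. The condition becomes 235.5 − 25x = 0, giving x = 235.5/25 = 9.42.

9.42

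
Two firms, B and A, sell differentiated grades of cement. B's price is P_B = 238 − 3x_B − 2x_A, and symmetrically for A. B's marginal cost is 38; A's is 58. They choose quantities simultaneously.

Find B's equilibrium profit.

Firm B's profit: π = x_B(238 − 3x_B − 2x_A) − 38x_B.
∂π/∂x_B = 200 − 6x_B − 2x_A = 0 ⇒ x_B = 100/3 − (1/3)x_A.
Similarly x_A = 30 − (1/3)x_B.
Solving the two reaction functions simultaneously: (1 − (−1/3)(−1/3))x_B = 100/3 − (1/3)·30, so (8/9)x_B = 70/3 and x_B = 26.25.
Then x_A = 30 − (1/3)·26.25 = 21.25.
P_B = 238 − 3·26.25 − 2·21.25 = 116.75.
Profit = (116.75 − 38)·26.25 = 2067.1875.

2067.1875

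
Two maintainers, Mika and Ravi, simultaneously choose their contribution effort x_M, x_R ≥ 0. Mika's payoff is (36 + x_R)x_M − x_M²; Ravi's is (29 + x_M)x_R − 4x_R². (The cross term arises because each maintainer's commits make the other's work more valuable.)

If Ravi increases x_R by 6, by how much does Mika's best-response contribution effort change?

3

Expanding Mika's payoff: 36x_M + x_Rx_M − x_M².
∂π/∂x_M = 36 + x_R − 2x_M = 0, so x_M = 18 + 0.5x_R.
The reaction-function slope is 0.5, so a 6-unit rise in x_R moves x_M by 0.5 × 6 = 3. Mika's best response rises — the actions are strategic complements.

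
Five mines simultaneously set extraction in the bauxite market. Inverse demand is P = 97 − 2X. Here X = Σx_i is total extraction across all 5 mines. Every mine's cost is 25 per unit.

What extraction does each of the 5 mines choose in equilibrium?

6

A representative mine's profit is π_i = x_i(97 − 2X) − 25x_i, with X = x_i + Σ_{j≠i} x_j.
First-order condition: 72 − 4x_i − 2Σ_{j≠i} x_j = 0.
With identical mines, set every x_j = x: then 72 − 4x − 8x = 0, i.e. x = 72/12 = 6.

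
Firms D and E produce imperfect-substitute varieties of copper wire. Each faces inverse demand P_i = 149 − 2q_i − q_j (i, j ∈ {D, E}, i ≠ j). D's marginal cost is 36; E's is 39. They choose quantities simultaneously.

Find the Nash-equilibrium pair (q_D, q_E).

Firm D's profit: π = q_D(149 − 2q_D − q_E) − 36q_D.
∂π/∂q_D = 113 − 4q_D − q_E = 0 ⇒ q_D = 28.25 − 0.25q_E.
Similarly q_E = 27.5 − 0.25q_D.
Substituting the second reaction function into the first: q_D = 28.25 − 0.25(27.5 − 0.25q_D), which gives 0.9375q_D = 21.375 ⇒ q_D = 22.8.
Then q_E = 27.5 − 0.25·22.8 = 21.8.

22.8, 21.8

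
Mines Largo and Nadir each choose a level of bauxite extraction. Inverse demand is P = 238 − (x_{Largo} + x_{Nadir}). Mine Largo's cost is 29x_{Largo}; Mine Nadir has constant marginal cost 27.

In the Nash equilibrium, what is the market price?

Mine Largo's profit: π = x_{Largo}(238 − (x_{Largo} + x_{Nadir})) − 29x_{Largo}.
∂π/∂x_{Largo} = 209 − 2x_{Largo} − x_{Nadir} = 0, so x_{Largo} = 104.5 − 0.5x_{Nadir}.
By the same steps for Nadir: x_{Nadir} = 105.5 − 0.5x_{Largo}.
Plugging x_{Nadir} into Largo's best response: x_{Largo} = 104.5 − 0.5(105.5 − 0.5x_{Largo}) ⇒ 0.75x_{Largo} = 51.75, so x_{Largo} = 69.
Then x_{Nadir} = 105.5 − 0.5·69 = 71.
Equilibrium price: P = 238 − 140 = 98.

98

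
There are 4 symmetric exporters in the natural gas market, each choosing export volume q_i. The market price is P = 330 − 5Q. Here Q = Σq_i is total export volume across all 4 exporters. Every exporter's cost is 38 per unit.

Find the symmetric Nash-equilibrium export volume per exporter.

11.68

A representative exporter's profit is π_i = q_i(330 − 5Q) − 38q_i, with Q = q_i + Σ_{j≠i} q_j.
First-order condition: 292 − 10q_i − 5Σ_{j≠i} q_j = 0.
Imposing symmetry (q_j = q for all j) turns Σ_{j≠i} q_j into 3q, so 292 = 25q and q = 11.68.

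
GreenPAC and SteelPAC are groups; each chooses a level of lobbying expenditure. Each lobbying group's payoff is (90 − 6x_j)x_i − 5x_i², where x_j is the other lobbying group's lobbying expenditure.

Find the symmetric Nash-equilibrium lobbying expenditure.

GreenPAC's payoff is (90 − 6x_S)x_G − 5x_G².
∂π/∂x_G = 90 − 6x_S − 10x_G = 0, so x_G = 9 − 0.6x_S.
Setting x_G = x_S in the reaction function: x_G = 9 − 0.6x_G, so x_G = 9 / 1.6 = 5.625.

5.625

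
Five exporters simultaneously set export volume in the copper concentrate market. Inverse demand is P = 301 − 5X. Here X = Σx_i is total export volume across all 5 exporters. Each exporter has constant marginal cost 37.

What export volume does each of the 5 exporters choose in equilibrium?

A representative exporter's profit is π_i = x_i(301 − 5X) − 37x_i, with X = x_i + Σ_{j≠i} x_j.
First-order condition: 264 − 10x_i − 5Σ_{j≠i} x_j = 0.
Imposing symmetry (x_j = x for all j) turns Σ_{j≠i} x_j into 4x, so 264 = 30x and x = 8.8.

8.8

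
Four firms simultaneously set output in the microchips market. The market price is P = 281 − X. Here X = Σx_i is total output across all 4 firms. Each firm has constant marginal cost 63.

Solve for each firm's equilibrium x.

A representative firm's profit is π_i = x_i(281 − X) − 63x_i, with X = x_i + Σ_{j≠i} x_j.
First-order condition: 218 − 2x_i − Σ_{j≠i} x_j = 0.
In a symmetric equilibrium every firm chooses the same x, so Σ_{j≠i} x_j = 3x. The condition becomes 218 − 5x = 0, giving x = 218/5 = 43.6.

43.6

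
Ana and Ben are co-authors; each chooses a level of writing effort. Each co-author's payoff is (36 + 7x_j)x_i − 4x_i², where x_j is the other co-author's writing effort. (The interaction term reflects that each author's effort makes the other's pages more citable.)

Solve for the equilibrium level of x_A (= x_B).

36

Ana's payoff is (36 + 7x_B)x_A − 4x_A².
∂π/∂x_A = 36 + 7x_B − 8x_A = 0, so x_A = 4.5 + 0.875x_B.
Setting x_A = x_B in the reaction function: x_A = 4.5 + 0.875x_A, so x_A = 4.5 / 0.125 = 36.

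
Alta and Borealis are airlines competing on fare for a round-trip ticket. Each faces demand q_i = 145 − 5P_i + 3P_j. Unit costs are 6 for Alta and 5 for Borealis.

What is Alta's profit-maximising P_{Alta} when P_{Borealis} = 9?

Alta's profit: π = (P_{Alta} − 6)(145 − 5P_{Alta} + 3P_{Borealis}).
∂π/∂P_{Alta} = 175 − 10P_{Alta} + 3P_{Borealis} = 0 ⇒ P_{Alta} = 17.5 + 0.3P_{Borealis}.
At P_{Borealis} = 9: P_{Alta} = 17.5 + 0.3·9 = 20.2.

20.2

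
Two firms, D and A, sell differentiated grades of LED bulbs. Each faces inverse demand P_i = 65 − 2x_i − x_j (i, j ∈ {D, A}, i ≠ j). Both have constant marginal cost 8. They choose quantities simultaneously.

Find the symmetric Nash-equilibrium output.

11.4

Firm D's profit: π = x_D(65 − 2x_D − x_A) − 8x_D.
∂π/∂x_D = 57 − 4x_D − x_A = 0 ⇒ x_D = 14.25 − 0.25x_A.
By symmetry x_A = x_D; substituting into the reaction function, 1.25x_D = 14.25 and x_D = 11.4.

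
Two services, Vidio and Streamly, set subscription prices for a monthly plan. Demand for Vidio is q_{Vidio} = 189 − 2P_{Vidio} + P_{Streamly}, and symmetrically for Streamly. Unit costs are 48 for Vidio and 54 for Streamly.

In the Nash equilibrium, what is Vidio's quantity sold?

Vidio's profit: π = (P_{Vidio} − 48)(189 − 2P_{Vidio} + P_{Streamly}).
∂π/∂P_{Vidio} = 285 − 4P_{Vidio} + P_{Streamly} = 0 ⇒ P_{Vidio} = 71.25 + 0.25P_{Streamly}.
Similarly P_{Streamly} = 74.25 + 0.25P_{Vidio}.
Solving the two reaction functions simultaneously: (1 − (0.25)(0.25))P_{Vidio} = 71.25 + 0.25·74.25, so 0.9375P_{Vidio} = 89.8125 and P_{Vidio} = 95.8.
Then P_{Streamly} = 74.25 + 0.25·95.8 = 98.2.
q_{Vidio} = 189 − 2·95.8 + 98.2 = 95.6.

95.6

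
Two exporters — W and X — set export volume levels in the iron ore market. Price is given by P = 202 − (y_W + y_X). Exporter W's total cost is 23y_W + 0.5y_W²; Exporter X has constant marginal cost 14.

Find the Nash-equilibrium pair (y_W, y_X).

34, 77

Exporter W's profit: π = y_W(202 − (y_W + y_X)) − 23y_W − 0.5y_W².
∂π/∂y_W = 179 − 3y_W − y_X = 0, so y_W = 179/3 − (1/3)y_X.
For X: ∂π/∂y_X = 188 − 2y_X − y_W = 0 ⇒ y_X = 94 − 0.5y_W.
Substituting the second reaction function into the first: y_W = 179/3 − (1/3)(94 − 0.5y_W), which gives (5/6)y_W = 85/3 ⇒ y_W = 34.
Then y_X = 94 − 0.5·34 = 77.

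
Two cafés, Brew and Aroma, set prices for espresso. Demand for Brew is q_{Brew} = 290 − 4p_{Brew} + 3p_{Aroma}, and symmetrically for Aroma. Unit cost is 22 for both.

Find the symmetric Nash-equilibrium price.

Brew's profit: π = (p_{Brew} − 22)(290 − 4p_{Brew} + 3p_{Aroma}).
∂π/∂p_{Brew} = 378 − 8p_{Brew} + 3p_{Aroma} = 0 ⇒ p_{Brew} = 47.25 + 0.375p_{Aroma}.
By symmetry p_{Aroma} = p_{Brew}; substituting into the reaction function, 0.625p_{Brew} = 47.25 and p_{Brew} = 75.6.

75.6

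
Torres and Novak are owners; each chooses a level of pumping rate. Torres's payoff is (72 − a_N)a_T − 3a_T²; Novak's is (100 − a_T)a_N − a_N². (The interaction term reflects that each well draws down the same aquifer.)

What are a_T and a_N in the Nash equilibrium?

4, 48

Expanding Torres's payoff: 72a_T − a_Na_T − 3a_T².
∂π/∂a_T = 72 − a_N − 6a_T = 0, so a_T = 12 − (1/6)a_N.
Likewise for Novak: a_N = 50 − 0.5a_T.
Plugging a_N into Torres's best response: a_T = 12 − (1/6)(50 − 0.5a_T) ⇒ (11/12)a_T = 11/3, so a_T = 4.
Then a_N = 50 − 0.5·4 = 48.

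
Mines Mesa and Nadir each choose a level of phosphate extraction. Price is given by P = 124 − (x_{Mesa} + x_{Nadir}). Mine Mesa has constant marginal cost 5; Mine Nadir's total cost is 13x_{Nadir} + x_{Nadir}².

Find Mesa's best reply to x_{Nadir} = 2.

58.5

Mine Mesa's profit: π = x_{Mesa}(124 − (x_{Mesa} + x_{Nadir})) − 5x_{Mesa}.
∂π/∂x_{Mesa} = 119 − 2x_{Mesa} − x_{Nadir} = 0, so x_{Mesa} = 59.5 − 0.5x_{Nadir}.
At x_{Nadir} = 2: x_{Mesa} = 59.5 − 0.5·2 = 58.5.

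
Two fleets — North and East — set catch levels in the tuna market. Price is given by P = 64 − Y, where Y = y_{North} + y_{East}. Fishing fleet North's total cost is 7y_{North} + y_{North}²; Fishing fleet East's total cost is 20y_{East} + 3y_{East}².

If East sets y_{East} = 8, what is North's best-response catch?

Fishing fleet North's profit: π = y_{North}(64 − (y_{North} + y_{East})) − 7y_{North} − y_{North}².
∂π/∂y_{North} = 57 − 4y_{North} − y_{East} = 0, so y_{North} = 14.25 − 0.25y_{East}.
At y_{East} = 8: y_{North} = 14.25 − 0.25·8 = 12.25.

12.25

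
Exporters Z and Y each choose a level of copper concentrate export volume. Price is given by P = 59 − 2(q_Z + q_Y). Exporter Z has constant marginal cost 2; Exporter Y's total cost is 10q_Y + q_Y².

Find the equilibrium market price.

Exporter Z's profit: π = q_Z(59 − 2(q_Z + q_Y)) − 2q_Z.
∂π/∂q_Z = 57 − 4q_Z − 2q_Y = 0, so q_Z = 14.25 − 0.5q_Y.
For Y: ∂π/∂q_Y = 49 − 6q_Y − 2q_Z = 0 ⇒ q_Y = 49/6 − (1/3)q_Z.
Substituting the second reaction function into the first: q_Z = 14.25 − 0.5(49/6 − (1/3)q_Z), which gives (5/6)q_Z = 61/6 ⇒ q_Z = 12.2.
Then q_Y = 49/6 − (1/3)·12.2 = 4.1.
Equilibrium price: P = 59 − 2·16.3 = 26.4.

26.4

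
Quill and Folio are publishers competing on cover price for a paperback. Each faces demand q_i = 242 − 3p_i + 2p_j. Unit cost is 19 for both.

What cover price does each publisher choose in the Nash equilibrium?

74.75

Quill's profit: π = (p_{Quill} − 19)(242 − 3p_{Quill} + 2p_{Folio}).
∂π/∂p_{Quill} = 299 − 6p_{Quill} + 2p_{Folio} = 0 ⇒ p_{Quill} = 299/6 + (1/3)p_{Folio}.
By symmetry p_{Folio} = p_{Quill}; substituting into the reaction function, (2/3)p_{Quill} = 299/6 and p_{Quill} = 74.75.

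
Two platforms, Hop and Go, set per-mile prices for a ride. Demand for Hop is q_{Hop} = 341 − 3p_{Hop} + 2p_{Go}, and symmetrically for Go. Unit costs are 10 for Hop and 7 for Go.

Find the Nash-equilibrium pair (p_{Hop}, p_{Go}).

92.1875, 91.0625

Hop's profit: π = (p_{Hop} − 10)(341 − 3p_{Hop} + 2p_{Go}).
∂π/∂p_{Hop} = 371 − 6p_{Hop} + 2p_{Go} = 0 ⇒ p_{Hop} = 371/6 + (1/3)p_{Go}.
Similarly p_{Go} = 181/3 + (1/3)p_{Hop}.
Substituting the second reaction function into the first: p_{Hop} = 371/6 + (1/3)(181/3 + (1/3)p_{Hop}), which gives (8/9)p_{Hop} = 1475/18 ⇒ p_{Hop} = 92.1875.
Then p_{Go} = 181/3 + (1/3)·92.1875 = 91.0625.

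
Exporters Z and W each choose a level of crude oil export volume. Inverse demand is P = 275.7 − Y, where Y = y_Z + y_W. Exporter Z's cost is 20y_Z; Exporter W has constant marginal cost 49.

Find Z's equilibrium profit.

Exporter Z's profit: π = y_Z(275.7 − (y_Z + y_W)) − 20y_Z.
∂π/∂y_Z = 255.7 − 2y_Z − y_W = 0, so y_Z = 127.85 − 0.5y_W.
By the same steps for W: y_W = 113.35 − 0.5y_Z.
Solving the two reaction functions simultaneously: (1 − (−0.5)(−0.5))y_Z = 127.85 − 0.5·113.35, so 0.75y_Z = 71.175 and y_Z = 94.9.
Then y_W = 113.35 − 0.5·94.9 = 65.9.
Price P = 275.7 − 160.8 = 114.9.
Z's profit: (114.9 − 20)·94.9 = 9006.01.

9006.01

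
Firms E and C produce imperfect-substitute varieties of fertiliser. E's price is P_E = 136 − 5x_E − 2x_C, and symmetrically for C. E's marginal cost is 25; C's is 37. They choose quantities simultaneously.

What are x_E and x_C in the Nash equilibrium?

9.5, 8

Firm E's profit: π = x_E(136 − 5x_E − 2x_C) − 25x_E.
∂π/∂x_E = 111 − 10x_E − 2x_C = 0 ⇒ x_E = 11.1 − 0.2x_C.
Similarly x_C = 9.9 − 0.2x_E.
Substituting the second reaction function into the first: x_E = 11.1 − 0.2(9.9 − 0.2x_E), which gives 0.96x_E = 9.12 ⇒ x_E = 9.5.
Then x_C = 9.9 − 0.2·9.5 = 8.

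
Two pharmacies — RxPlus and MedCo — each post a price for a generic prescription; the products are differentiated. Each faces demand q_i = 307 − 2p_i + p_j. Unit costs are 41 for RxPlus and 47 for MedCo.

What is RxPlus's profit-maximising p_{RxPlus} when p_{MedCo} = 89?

119.5

RxPlus's profit: π = (p_{RxPlus} − 41)(307 − 2p_{RxPlus} + p_{MedCo}).
∂π/∂p_{RxPlus} = 389 − 4p_{RxPlus} + p_{MedCo} = 0 ⇒ p_{RxPlus} = 97.25 + 0.25p_{MedCo}.
At p_{MedCo} = 89: p_{RxPlus} = 97.25 + 0.25·89 = 119.5.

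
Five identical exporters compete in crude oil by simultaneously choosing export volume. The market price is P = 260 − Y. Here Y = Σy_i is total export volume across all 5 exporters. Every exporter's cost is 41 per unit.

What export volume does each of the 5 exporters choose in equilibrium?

36.5

A representative exporter's profit is π_i = y_i(260 − Y) − 41y_i, with Y = y_i + Σ_{j≠i} y_j.
First-order condition: 219 − 2y_i − Σ_{j≠i} y_j = 0.
Imposing symmetry (y_j = y for all j) turns Σ_{j≠i} y_j into 4y, so 219 = 6y and y = 36.5.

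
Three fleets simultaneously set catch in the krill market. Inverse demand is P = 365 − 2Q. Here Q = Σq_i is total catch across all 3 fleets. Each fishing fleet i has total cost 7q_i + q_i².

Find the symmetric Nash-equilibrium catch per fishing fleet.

A representative fishing fleet's profit is π_i = q_i(365 − 2Q) − 7q_i − q_i², with Q = q_i + Σ_{j≠i} q_j.
First-order condition: 358 − 6q_i − 2Σ_{j≠i} q_j = 0.
With identical fishing fleets, set every q_j = q: then 358 − 6q − 4q = 0, i.e. q = 358/10 = 35.8.

35.8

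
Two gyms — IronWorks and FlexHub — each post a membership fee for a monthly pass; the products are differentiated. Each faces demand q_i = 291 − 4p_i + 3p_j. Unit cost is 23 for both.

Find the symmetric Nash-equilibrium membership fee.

IronWorks's profit: π = (p_{IronWorks} − 23)(291 − 4p_{IronWorks} + 3p_{FlexHub}).
∂π/∂p_{IronWorks} = 383 − 8p_{IronWorks} + 3p_{FlexHub} = 0 ⇒ p_{IronWorks} = 47.875 + 0.375p_{FlexHub}.
By symmetry p_{FlexHub} = p_{IronWorks}; substituting into the reaction function, 0.625p_{IronWorks} = 47.875 and p_{IronWorks} = 76.6.

76.6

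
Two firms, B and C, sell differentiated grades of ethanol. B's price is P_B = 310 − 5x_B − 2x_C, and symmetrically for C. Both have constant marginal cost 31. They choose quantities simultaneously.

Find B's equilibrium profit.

2702.8125

Firm B's profit: π = x_B(310 − 5x_B − 2x_C) − 31x_B.
∂π/∂x_B = 279 − 10x_B − 2x_C = 0 ⇒ x_B = 27.9 − 0.2x_C.
The game is symmetric, so in equilibrium x_C = x_B: the reaction function gives 1.2x_B = 27.9, hence x_B = 23.25.
P_B = 310 − 5·23.25 − 2·23.25 = 147.25.
Profit = (147.25 − 31)·23.25 = 2702.8125.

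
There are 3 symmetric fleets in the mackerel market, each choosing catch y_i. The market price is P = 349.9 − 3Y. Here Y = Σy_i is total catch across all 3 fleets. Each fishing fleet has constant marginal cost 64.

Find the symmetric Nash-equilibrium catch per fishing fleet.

23.825

A representative fishing fleet's profit is π_i = y_i(349.9 − 3Y) − 64y_i, with Y = y_i + Σ_{j≠i} y_j.
First-order condition: 285.9 − 6y_i − 3Σ_{j≠i} y_j = 0.
Imposing symmetry (y_j = y for all j) turns Σ_{j≠i} y_j into 2y, so 285.9 = 12y and y = 23.825.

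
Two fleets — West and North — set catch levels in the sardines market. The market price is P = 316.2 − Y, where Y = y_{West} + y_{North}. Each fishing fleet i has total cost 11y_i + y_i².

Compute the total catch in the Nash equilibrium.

122.08

Fishing fleet West's profit: π = y_{West}(316.2 − (y_{West} + y_{North})) − 11y_{West} − y_{West}².
∂π/∂y_{West} = 305.2 − 4y_{West} − y_{North} = 0, so y_{West} = 76.3 − 0.25y_{North}.
Setting y_{West} = y_{North} in the reaction function: y_{West} = 76.3 − 0.25y_{West}, so y_{West} = 76.3 / 1.25 = 61.04.
Total catch: 61.04 + 61.04 = 122.08.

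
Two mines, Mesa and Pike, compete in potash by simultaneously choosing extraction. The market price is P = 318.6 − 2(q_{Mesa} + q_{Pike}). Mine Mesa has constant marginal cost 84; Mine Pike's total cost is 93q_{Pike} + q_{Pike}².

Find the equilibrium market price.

179.64

Mine Mesa's profit: π = q_{Mesa}(318.6 − 2(q_{Mesa} + q_{Pike})) − 84q_{Mesa}.
∂π/∂q_{Mesa} = 234.6 − 4q_{Mesa} − 2q_{Pike} = 0, so q_{Mesa} = 58.65 − 0.5q_{Pike}.
For Pike: ∂π/∂q_{Pike} = 225.6 − 6q_{Pike} − 2q_{Mesa} = 0 ⇒ q_{Pike} = 37.6 − (1/3)q_{Mesa}.
Solving the two reaction functions simultaneously: (1 − (−0.5)(−1/3))q_{Mesa} = 58.65 − 0.5·37.6, so (5/6)q_{Mesa} = 39.85 and q_{Mesa} = 47.82.
Then q_{Pike} = 37.6 − (1/3)·47.82 = 21.66.
Equilibrium price: P = 318.6 − 2·69.48 = 179.64.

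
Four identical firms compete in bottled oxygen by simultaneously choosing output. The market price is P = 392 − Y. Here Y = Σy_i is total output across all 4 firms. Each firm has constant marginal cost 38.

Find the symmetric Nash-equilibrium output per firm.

A representative firm's profit is π_i = y_i(392 − Y) − 38y_i, with Y = y_i + Σ_{j≠i} y_j.
First-order condition: 354 − 2y_i − Σ_{j≠i} y_j = 0.
With identical firms, set every y_j = y: then 354 − 2y − 3y = 0, i.e. y = 354/5 = 70.8.

70.8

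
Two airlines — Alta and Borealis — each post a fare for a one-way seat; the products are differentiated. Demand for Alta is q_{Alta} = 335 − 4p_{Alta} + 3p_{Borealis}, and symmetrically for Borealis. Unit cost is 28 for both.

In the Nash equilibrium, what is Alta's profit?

Alta's profit: π = (p_{Alta} − 28)(335 − 4p_{Alta} + 3p_{Borealis}).
∂π/∂p_{Alta} = 447 − 8p_{Alta} + 3p_{Borealis} = 0 ⇒ p_{Alta} = 55.875 + 0.375p_{Borealis}.
Setting p_{Alta} = p_{Borealis} in the reaction function: p_{Alta} = 55.875 + 0.375p_{Alta}, so p_{Alta} = 55.875 / 0.625 = 89.4.
q_{Alta} = 335 − 4·89.4 + 3·89.4 = 245.6.
Profit = (89.4 − 28)·245.6 = 15079.84.

15079.84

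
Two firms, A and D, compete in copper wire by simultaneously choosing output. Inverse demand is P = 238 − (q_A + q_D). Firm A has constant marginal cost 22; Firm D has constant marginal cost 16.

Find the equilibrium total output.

Firm A's profit: π = q_A(238 − (q_A + q_D)) − 22q_A.
∂π/∂q_A = 216 − 2q_A − q_D = 0, so q_A = 108 − 0.5q_D.
By the same steps for D: q_D = 111 − 0.5q_A.
Solving the two reaction functions simultaneously: (1 − (−0.5)(−0.5))q_A = 108 − 0.5·111, so 0.75q_A = 52.5 and q_A = 70.
Then q_D = 111 − 0.5·70 = 76.
Total output: 70 + 76 = 146.

146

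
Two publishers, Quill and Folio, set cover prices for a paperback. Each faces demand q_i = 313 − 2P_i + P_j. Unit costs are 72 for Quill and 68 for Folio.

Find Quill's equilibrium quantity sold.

Quill's profit: π = (P_{Quill} − 72)(313 − 2P_{Quill} + P_{Folio}).
∂π/∂P_{Quill} = 457 − 4P_{Quill} + P_{Folio} = 0 ⇒ P_{Quill} = 114.25 + 0.25P_{Folio}.
Similarly P_{Folio} = 112.25 + 0.25P_{Quill}.
Solving the two reaction functions simultaneously: (1 − (0.25)(0.25))P_{Quill} = 114.25 + 0.25·112.25, so 0.9375P_{Quill} = 142.3125 and P_{Quill} = 151.8.
Then P_{Folio} = 112.25 + 0.25·151.8 = 150.2.
q_{Quill} = 313 − 2·151.8 + 150.2 = 159.6.

159.6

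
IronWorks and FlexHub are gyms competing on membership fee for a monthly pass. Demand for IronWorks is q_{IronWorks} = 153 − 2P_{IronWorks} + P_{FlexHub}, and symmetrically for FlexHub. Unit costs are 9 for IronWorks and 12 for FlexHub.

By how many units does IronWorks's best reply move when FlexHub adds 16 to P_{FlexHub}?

4

IronWorks's profit: π = (P_{IronWorks} − 9)(153 − 2P_{IronWorks} + P_{FlexHub}).
∂π/∂P_{IronWorks} = 171 − 4P_{IronWorks} + P_{FlexHub} = 0 ⇒ P_{IronWorks} = 42.75 + 0.25P_{FlexHub}.
The reaction-function slope is 0.25, so a 16-unit rise in P_{FlexHub} moves P_{IronWorks} by 0.25 × 16 = 4. IronWorks's best response rises — the actions are strategic complements.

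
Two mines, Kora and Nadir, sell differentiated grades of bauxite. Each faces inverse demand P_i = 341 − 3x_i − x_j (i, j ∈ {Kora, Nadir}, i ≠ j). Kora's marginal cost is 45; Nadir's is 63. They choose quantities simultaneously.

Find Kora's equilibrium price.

173.4

Mine Kora's profit: π = x_{Kora}(341 − 3x_{Kora} − x_{Nadir}) − 45x_{Kora}.
∂π/∂x_{Kora} = 296 − 6x_{Kora} − x_{Nadir} = 0 ⇒ x_{Kora} = 148/3 − (1/6)x_{Nadir}.
Similarly x_{Nadir} = 139/3 − (1/6)x_{Kora}.
Plugging x_{Nadir} into Kora's best response: x_{Kora} = 148/3 − (1/6)(139/3 − (1/6)x_{Kora}) ⇒ (35/36)x_{Kora} = 749/18, so x_{Kora} = 42.8.
Then x_{Nadir} = 139/3 − (1/6)·42.8 = 39.2.
P_{Kora} = 341 − 3·42.8 − 39.2 = 173.4.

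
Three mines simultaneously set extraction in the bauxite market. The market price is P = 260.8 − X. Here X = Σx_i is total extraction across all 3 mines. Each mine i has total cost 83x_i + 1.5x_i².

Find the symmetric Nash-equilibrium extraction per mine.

25.4

A representative mine's profit is π_i = x_i(260.8 − X) − 83x_i − 1.5x_i², with X = x_i + Σ_{j≠i} x_j.
First-order condition: 177.8 − 5x_i − Σ_{j≠i} x_j = 0.
Imposing symmetry (x_j = x for all j) turns Σ_{j≠i} x_j into 2x, so 177.8 = 7x and x = 25.4.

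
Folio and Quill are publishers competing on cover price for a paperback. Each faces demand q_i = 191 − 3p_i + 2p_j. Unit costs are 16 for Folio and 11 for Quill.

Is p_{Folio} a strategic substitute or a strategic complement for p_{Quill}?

strategic complements

Folio's profit: π = (p_{Folio} − 16)(191 − 3p_{Folio} + 2p_{Quill}).
∂π/∂p_{Folio} = 239 − 6p_{Folio} + 2p_{Quill} = 0 ⇒ p_{Folio} = 239/6 + (1/3)p_{Quill}.
The best-response slope dp_{Folio}/dp_{Quill} = 1/3 > 0: the reaction function is upward-sloping, so the choices are strategic complements.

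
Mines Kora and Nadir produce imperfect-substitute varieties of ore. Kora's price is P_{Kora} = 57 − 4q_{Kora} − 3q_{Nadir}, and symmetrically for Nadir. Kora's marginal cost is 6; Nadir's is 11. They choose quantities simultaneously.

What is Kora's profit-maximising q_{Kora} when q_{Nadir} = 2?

Mine Kora's profit: π = q_{Kora}(57 − 4q_{Kora} − 3q_{Nadir}) − 6q_{Kora}.
∂π/∂q_{Kora} = 51 − 8q_{Kora} − 3q_{Nadir} = 0 ⇒ q_{Kora} = 6.375 − 0.375q_{Nadir}.
At q_{Nadir} = 2: q_{Kora} = 6.375 − 0.375·2 = 5.625.

5.625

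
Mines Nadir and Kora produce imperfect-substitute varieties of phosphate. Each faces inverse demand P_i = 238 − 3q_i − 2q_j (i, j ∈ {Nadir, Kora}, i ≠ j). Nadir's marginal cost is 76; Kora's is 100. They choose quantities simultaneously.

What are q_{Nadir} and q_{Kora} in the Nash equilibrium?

21.75, 15.75

Mine Nadir's profit: π = q_{Nadir}(238 − 3q_{Nadir} − 2q_{Kora}) − 76q_{Nadir}.
∂π/∂q_{Nadir} = 162 − 6q_{Nadir} − 2q_{Kora} = 0 ⇒ q_{Nadir} = 27 − (1/3)q_{Kora}.
Similarly q_{Kora} = 23 − (1/3)q_{Nadir}.
Substituting the second reaction function into the first: q_{Nadir} = 27 − (1/3)(23 − (1/3)q_{Nadir}), which gives (8/9)q_{Nadir} = 58/3 ⇒ q_{Nadir} = 21.75.
Then q_{Kora} = 23 − (1/3)·21.75 = 15.75.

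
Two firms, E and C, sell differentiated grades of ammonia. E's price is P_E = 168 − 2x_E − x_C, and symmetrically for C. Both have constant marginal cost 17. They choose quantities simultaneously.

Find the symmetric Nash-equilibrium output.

30.2

Firm E's profit: π = x_E(168 − 2x_E − x_C) − 17x_E.
∂π/∂x_E = 151 − 4x_E − x_C = 0 ⇒ x_E = 37.75 − 0.25x_C.
The game is symmetric, so in equilibrium x_C = x_E: the reaction function gives 1.25x_E = 37.75, hence x_E = 30.2.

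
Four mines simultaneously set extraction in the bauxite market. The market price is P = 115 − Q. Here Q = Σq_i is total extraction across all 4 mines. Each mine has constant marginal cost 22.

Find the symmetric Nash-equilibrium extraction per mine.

A representative mine's profit is π_i = q_i(115 − Q) − 22q_i, with Q = q_i + Σ_{j≠i} q_j.
First-order condition: 93 − 2q_i − Σ_{j≠i} q_j = 0.
In a symmetric equilibrium every mine chooses the same q, so Σ_{j≠i} q_j = 3q. The condition becomes 93 − 5q = 0, giving q = 93/5 = 18.6.

18.6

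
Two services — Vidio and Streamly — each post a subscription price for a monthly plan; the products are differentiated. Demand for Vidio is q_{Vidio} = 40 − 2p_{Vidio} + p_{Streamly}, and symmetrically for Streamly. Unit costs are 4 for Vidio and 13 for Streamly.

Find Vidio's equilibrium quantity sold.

Vidio's profit: π = (p_{Vidio} − 4)(40 − 2p_{Vidio} + p_{Streamly}).
∂π/∂p_{Vidio} = 48 − 4p_{Vidio} + p_{Streamly} = 0 ⇒ p_{Vidio} = 12 + 0.25p_{Streamly}.
Similarly p_{Streamly} = 16.5 + 0.25p_{Vidio}.
Substituting the second reaction function into the first: p_{Vidio} = 12 + 0.25(16.5 + 0.25p_{Vidio}), which gives 0.9375p_{Vidio} = 16.125 ⇒ p_{Vidio} = 17.2.
Then p_{Streamly} = 16.5 + 0.25·17.2 = 20.8.
q_{Vidio} = 40 − 2·17.2 + 20.8 = 26.4.

26.4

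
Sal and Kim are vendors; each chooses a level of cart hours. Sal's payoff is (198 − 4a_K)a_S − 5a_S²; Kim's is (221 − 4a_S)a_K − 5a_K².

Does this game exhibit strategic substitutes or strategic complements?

strategic substitutes

Expanding Sal's payoff: 198a_S − 4a_Ka_S − 5a_S².
∂π/∂a_S = 198 − 4a_K − 10a_S = 0, so a_S = 19.8 − 0.4a_K.
The best-response slope da_S/da_K = −0.4 < 0: the reaction function is downward-sloping, so the choices are strategic substitutes.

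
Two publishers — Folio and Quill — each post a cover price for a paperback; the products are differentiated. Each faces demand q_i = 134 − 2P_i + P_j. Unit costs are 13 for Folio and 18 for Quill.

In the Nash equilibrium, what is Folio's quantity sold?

Folio's profit: π = (P_{Folio} − 13)(134 − 2P_{Folio} + P_{Quill}).
∂π/∂P_{Folio} = 160 − 4P_{Folio} + P_{Quill} = 0 ⇒ P_{Folio} = 40 + 0.25P_{Quill}.
Similarly P_{Quill} = 42.5 + 0.25P_{Folio}.
Plugging P_{Quill} into Folio's best response: P_{Folio} = 40 + 0.25(42.5 + 0.25P_{Folio}) ⇒ 0.9375P_{Folio} = 50.625, so P_{Folio} = 54.
Then P_{Quill} = 42.5 + 0.25·54 = 56.
q_{Folio} = 134 − 2·54 + 56 = 82.

82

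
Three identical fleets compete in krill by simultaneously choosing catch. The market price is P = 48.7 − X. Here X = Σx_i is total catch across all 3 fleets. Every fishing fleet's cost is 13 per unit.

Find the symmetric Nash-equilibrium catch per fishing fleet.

A representative fishing fleet's profit is π_i = x_i(48.7 − X) − 13x_i, with X = x_i + Σ_{j≠i} x_j.
First-order condition: 35.7 − 2x_i − Σ_{j≠i} x_j = 0.
In a symmetric equilibrium every fishing fleet chooses the same x, so Σ_{j≠i} x_j = 2x. The condition becomes 35.7 − 4x = 0, giving x = 35.7/4 = 8.925.

8.925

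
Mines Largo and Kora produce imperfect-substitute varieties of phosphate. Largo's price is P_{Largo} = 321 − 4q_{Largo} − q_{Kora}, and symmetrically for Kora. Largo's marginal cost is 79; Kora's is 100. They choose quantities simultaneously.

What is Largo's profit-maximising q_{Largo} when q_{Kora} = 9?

29.125

Mine Largo's profit: π = q_{Largo}(321 − 4q_{Largo} − q_{Kora}) − 79q_{Largo}.
∂π/∂q_{Largo} = 242 − 8q_{Largo} − q_{Kora} = 0 ⇒ q_{Largo} = 30.25 − 0.125q_{Kora}.
At q_{Kora} = 9: q_{Largo} = 30.25 − 0.125·9 = 29.125.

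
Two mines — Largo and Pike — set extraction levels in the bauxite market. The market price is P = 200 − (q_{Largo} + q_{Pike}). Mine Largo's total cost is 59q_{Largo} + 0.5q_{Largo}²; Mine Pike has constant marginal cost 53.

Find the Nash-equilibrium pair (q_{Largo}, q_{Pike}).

Mine Largo's profit: π = q_{Largo}(200 − (q_{Largo} + q_{Pike})) − 59q_{Largo} − 0.5q_{Largo}².
∂π/∂q_{Largo} = 141 − 3q_{Largo} − q_{Pike} = 0, so q_{Largo} = 47 − (1/3)q_{Pike}.
For Pike: ∂π/∂q_{Pike} = 147 − 2q_{Pike} − q_{Largo} = 0 ⇒ q_{Pike} = 73.5 − 0.5q_{Largo}.
Substituting the second reaction function into the first: q_{Largo} = 47 − (1/3)(73.5 − 0.5q_{Largo}), which gives (5/6)q_{Largo} = 22.5 ⇒ q_{Largo} = 27.
Then q_{Pike} = 73.5 − 0.5·27 = 60.

27, 60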